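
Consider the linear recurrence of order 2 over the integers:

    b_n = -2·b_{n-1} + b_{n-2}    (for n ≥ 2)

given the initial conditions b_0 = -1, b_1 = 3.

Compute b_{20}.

-54608393

b_2 = -2·3 + 1·-1 = -7
b_3 = -2·-7 + 1·3 = 17
b_4 = -2·17 + 1·-7 = -41
b_5 = -2·-41 + 1·17 = 99
b_6 = -2·99 + 1·-41 = -239
b_7 = -2·-239 + 1·99 = 577
b_8 = -2·577 + 1·-239 = -1393
b_9 = -2·-1393 + 1·577 = 3363
b_10 = -2·3363 + 1·-1393 = -8119
b_11 = -2·-8119 + 1·3363 = 19601
b_12 = -2·19601 + 1·-8119 = -47321
b_13 = -2·-47321 + 1·19601 = 114243
b_14 = -2·114243 + 1·-47321 = -275807
b_15 = -2·-275807 + 1·114243 = 665857
b_16 = -2·665857 + 1·-275807 = -1607521
b_17 = -2·-1607521 + 1·665857 = 3880899
b_18 = -2·3880899 + 1·-1607521 = -9369319
b_19 = -2·-9369319 + 1·3880899 = 22619537
b_20 = -2·22619537 + 1·-9369319 = -54608393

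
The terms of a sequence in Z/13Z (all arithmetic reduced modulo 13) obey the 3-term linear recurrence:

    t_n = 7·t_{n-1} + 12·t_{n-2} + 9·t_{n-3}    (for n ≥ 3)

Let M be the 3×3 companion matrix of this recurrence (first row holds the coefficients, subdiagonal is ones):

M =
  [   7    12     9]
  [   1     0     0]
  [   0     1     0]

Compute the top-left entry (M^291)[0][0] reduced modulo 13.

6

(M^291)[0][0] is the top entry after applying M 291 times to the unit state (1, 0, 0). Equivalently it is h_{293} for the auxiliary sequence (h_n) obeying the same recurrence with h_2 = 1 and h_i = 0 for 0 ≤ i < 2:
h_3 = 7·1 + 12·0 + 9·0 = 7
h_4 = 7·7 + 12·1 + 9·0 = 9
h_5 = 7·9 + 12·7 + 9·1 = 0
h_6 = 7·0 + 12·9 + 9·7 = 2
h_7 = 7·2 + 12·0 + 9·9 = 4
h_8 = 7·4 + 12·2 + 9·0 = 0
Continuing the recurrence:
  h_9 = 1;  h_10 = 4;  h_11 = 1;  h_12 = 12;  h_13 = 2;  h_14 = 11
  h_15 = 1;  h_16 = 1;  h_17 = 1;  h_18 = 2;  h_19 = 9;  h_20 = 5
  h_21 = 5;  h_22 = 7;  h_23 = 11;  h_24 = 11;  h_25 = 12;  h_26 = 3
  h_27 = 4;  h_28 = 3;  h_29 = 5;  h_30 = 3;  h_31 = 4;  h_32 = 5
  h_33 = 6;  h_34 = 8;  h_35 = 4;  h_36 = 9;  h_37 = 1;  h_38 = 8
  h_39 = 6;  h_40 = 4;  h_41 = 3;  h_42 = 6;  h_43 = 10;  h_44 = 0
  h_45 = 5;  h_46 = 8;  h_47 = 12;  h_48 = 4;  h_49 = 10;  h_50 = 5
  h_51 = 9;  h_52 = 5;  h_53 = 6;  h_54 = 1;  h_55 = 7;  h_56 = 11
  h_57 = 1;  h_58 = 7;  h_59 = 4;  h_60 = 4;  h_61 = 9;  h_62 = 4
  h_63 = 3;  h_64 = 7;  h_65 = 4;  h_66 = 9;  h_67 = 5;  h_68 = 10
  h_69 = 3;  h_70 = 4;  h_71 = 11;  h_72 = 9;  h_73 = 10;  h_74 = 4
  h_75 = 8;  h_76 = 12;  h_77 = 8;  h_78 = 12;  h_79 = 2;  h_80 = 9
  h_81 = 0;  h_82 = 9;  h_83 = 1;  h_84 = 11;  h_85 = 1;  h_86 = 5
  h_87 = 3;  h_88 = 12;  h_89 = 9;  h_90 = 0;  h_91 = 8;  h_92 = 7
  h_93 = 2;  h_94 = 1;  h_95 = 3;  h_96 = 12;  h_97 = 12;  h_98 = 8
  h_99 = 9;  h_100 = 7;  h_101 = 8;  h_102 = 0;  h_103 = 3;  h_104 = 2
  h_105 = 11;  h_106 = 11;  h_107 = 6;  h_108 = 0;  h_109 = 2;  h_110 = 3
  h_111 = 6;  h_112 = 5;  h_113 = 4;  h_114 = 12;  h_115 = 8;  h_116 = 2
  h_117 = 10;  h_118 = 10;  h_119 = 0;  h_120 = 2;  h_121 = 0;  h_122 = 11
  h_123 = 4;  h_124 = 4;  h_125 = 6;  h_126 = 9;  h_127 = 2;  h_128 = 7
  h_129 = 11;  h_130 = 10;  h_131 = 5;  h_132 = 7;  h_133 = 4;  h_134 = 1
  h_135 = 1;  h_136 = 3;  h_137 = 3;  h_138 = 1;  h_139 = 5;  h_140 = 9
  h_141 = 2;  h_142 = 11;  h_143 = 0;  h_144 = 7;  h_145 = 5;  h_146 = 2
  h_147 = 7;  h_148 = 1;  h_149 = 5;  h_150 = 6;  h_151 = 7;  h_152 = 10
  h_153 = 0;  h_154 = 1;  h_155 = 6;  h_156 = 2;  h_157 = 4;  h_158 = 2
  h_159 = 2;  h_160 = 9;  h_161 = 1;  h_162 = 3;  h_163 = 10;  h_164 = 11
  h_165 = 3;  h_166 = 9;  h_167 = 3;  h_168 = 0;  h_169 = 0;  h_170 = 1
  h_171 = 7;  h_172 = 9;  h_173 = 0;  h_174 = 2;  h_175 = 4;  h_176 = 0
  h_177 = 1;  h_178 = 4;  h_179 = 1;  h_180 = 12;  h_181 = 2;  h_182 = 11
  h_183 = 1;  h_184 = 1;  h_185 = 1;  h_186 = 2;  h_187 = 9;  h_188 = 5
  h_189 = 5;  h_190 = 7;  h_191 = 11;  h_192 = 11;  h_193 = 12;  h_194 = 3
  h_195 = 4;  h_196 = 3;  h_197 = 5;  h_198 = 3;  h_199 = 4;  h_200 = 5
  h_201 = 6;  h_202 = 8;  h_203 = 4;  h_204 = 9;  h_205 = 1;  h_206 = 8
  h_207 = 6;  h_208 = 4;  h_209 = 3;  h_210 = 6;  h_211 = 10;  h_212 = 0
  h_213 = 5;  h_214 = 8;  h_215 = 12;  h_216 = 4;  h_217 = 10;  h_218 = 5
  h_219 = 9;  h_220 = 5;  h_221 = 6;  h_222 = 1;  h_223 = 7;  h_224 = 11
  h_225 = 1;  h_226 = 7;  h_227 = 4;  h_228 = 4;  h_229 = 9;  h_230 = 4
  h_231 = 3;  h_232 = 7;  h_233 = 4;  h_234 = 9;  h_235 = 5;  h_236 = 10
  h_237 = 3;  h_238 = 4;  h_239 = 11;  h_240 = 9;  h_241 = 10;  h_242 = 4
  h_243 = 8;  h_244 = 12;  h_245 = 8;  h_246 = 12;  h_247 = 2;  h_248 = 9
  h_249 = 0;  h_250 = 9;  h_251 = 1;  h_252 = 11;  h_253 = 1;  h_254 = 5
  h_255 = 3;  h_256 = 12;  h_257 = 9;  h_258 = 0;  h_259 = 8;  h_260 = 7
  h_261 = 2;  h_262 = 1;  h_263 = 3;  h_264 = 12;  h_265 = 12;  h_266 = 8
  h_267 = 9;  h_268 = 7;  h_269 = 8;  h_270 = 0;  h_271 = 3;  h_272 = 2
  h_273 = 11;  h_274 = 11;  h_275 = 6;  h_276 = 0;  h_277 = 2;  h_278 = 3
  h_279 = 6;  h_280 = 5;  h_281 = 4;  h_282 = 12;  h_283 = 8;  h_284 = 2
  h_285 = 10;  h_286 = 10;  h_287 = 0;  h_288 = 2;  h_289 = 0;  h_290 = 11
  h_291 = 4
h_292 = 7·4 + 12·11 + 9·0 = 4
h_293 = 7·4 + 12·4 + 9·11 = 6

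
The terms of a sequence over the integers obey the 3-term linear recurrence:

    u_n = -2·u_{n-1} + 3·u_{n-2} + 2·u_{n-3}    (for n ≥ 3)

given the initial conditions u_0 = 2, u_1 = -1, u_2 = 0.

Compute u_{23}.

u_3 = -2·0 + 3·-1 + 2·2 = 1
u_4 = -2·1 + 3·0 + 2·-1 = -4
u_5 = -2·-4 + 3·1 + 2·0 = 11
u_6 = -2·11 + 3·-4 + 2·1 = -32
u_7 = -2·-32 + 3·11 + 2·-4 = 89
u_8 = -2·89 + 3·-32 + 2·11 = -252
u_9 = -2·-252 + 3·89 + 2·-32 = 707
u_10 = -2·707 + 3·-252 + 2·89 = -1992
u_11 = -2·-1992 + 3·707 + 2·-252 = 5601
u_12 = -2·5601 + 3·-1992 + 2·707 = -15764
u_13 = -2·-15764 + 3·5601 + 2·-1992 = 44347
u_14 = -2·44347 + 3·-15764 + 2·5601 = -124784
u_15 = -2·-124784 + 3·44347 + 2·-15764 = 351081
u_16 = -2·351081 + 3·-124784 + 2·44347 = -987820
u_17 = -2·-987820 + 3·351081 + 2·-124784 = 2779315
u_18 = -2·2779315 + 3·-987820 + 2·351081 = -7819928
u_19 = -2·-7819928 + 3·2779315 + 2·-987820 = 22002161
u_20 = -2·22002161 + 3·-7819928 + 2·2779315 = -61905476
u_21 = -2·-61905476 + 3·22002161 + 2·-7819928 = 174177579
u_22 = -2·174177579 + 3·-61905476 + 2·22002161 = -490067264
u_23 = -2·-490067264 + 3·174177579 + 2·-61905476 = 1378856313

1378856313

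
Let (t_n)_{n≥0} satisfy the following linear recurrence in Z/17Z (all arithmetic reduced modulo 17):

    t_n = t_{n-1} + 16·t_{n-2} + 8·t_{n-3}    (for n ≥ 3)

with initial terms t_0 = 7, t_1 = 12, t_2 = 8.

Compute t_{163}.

1

t_3 = 1·8 + 16·12 + 8·7 = 1
t_4 = 1·1 + 16·8 + 8·12 = 4
t_5 = 1·4 + 16·1 + 8·8 = 16
t_6 = 1·16 + 16·4 + 8·1 = 3
t_7 = 1·3 + 16·16 + 8·4 = 2
t_8 = 1·2 + 16·3 + 8·16 = 8
Continuing the recurrence:
  t_9 = 13;  t_10 = 4;  t_11 = 4;  t_12 = 2;  t_13 = 13;  t_14 = 9
  t_15 = 12;  t_16 = 5;  t_17 = 14;  t_18 = 3;  t_19 = 12;  t_20 = 2
  t_21 = 14;  t_22 = 6;  t_23 = 8;  t_24 = 12;  t_25 = 1;  t_26 = 2
  t_27 = 12;  t_28 = 1;  t_29 = 5;  t_30 = 15;  t_31 = 1;  t_32 = 9
  t_33 = 9;  t_34 = 8;  t_35 = 3;  t_36 = 16;  t_37 = 9;  t_38 = 0
  t_39 = 0;  t_40 = 4;  t_41 = 4;  t_42 = 0;  t_43 = 11;  t_44 = 9
  t_45 = 15;  t_46 = 9;  t_47 = 15;  t_48 = 7;  t_49 = 13;  t_50 = 7
  t_51 = 16;  t_52 = 11;  t_53 = 0;  t_54 = 15;  t_55 = 1;  t_56 = 3
  t_57 = 3;  t_58 = 8;  t_59 = 12;  t_60 = 11;  t_61 = 12;  t_62 = 12
  t_63 = 3;  t_64 = 2;  t_65 = 10;  t_66 = 15;  t_67 = 4;  t_68 = 1
  t_69 = 15;  t_70 = 12;  t_71 = 5;  t_72 = 11;  t_73 = 0;  t_74 = 12
  t_75 = 15;  t_76 = 3;  t_77 = 16;  t_78 = 14;  t_79 = 5;  t_80 = 0
  t_81 = 5;  t_82 = 11;  t_83 = 6;  t_84 = 1;  t_85 = 15;  t_86 = 11
  t_87 = 4;  t_88 = 11;  t_89 = 10;  t_90 = 14;  t_91 = 7;  t_92 = 5
  t_93 = 8;  t_94 = 8;  t_95 = 6;  t_96 = 11;  t_97 = 1;  t_98 = 4
  t_99 = 6;  t_100 = 10;  t_101 = 2;  t_102 = 6;  t_103 = 16;  t_104 = 9
  t_105 = 7;  t_106 = 7;  t_107 = 4;  t_108 = 2;  t_109 = 3;  t_110 = 16
  t_111 = 12;  t_112 = 3;  t_113 = 0;  t_114 = 8;  t_115 = 15;  t_116 = 7
  t_117 = 5;  t_118 = 16;  t_119 = 16;  t_120 = 6;  t_121 = 16;  t_122 = 2
  t_123 = 0;  t_124 = 7;  t_125 = 6;  t_126 = 16;  t_127 = 15;  t_128 = 13
  t_129 = 7;  t_130 = 12;  t_131 = 7;  t_132 = 0;  t_133 = 4;  t_134 = 9
  t_135 = 5;  t_136 = 11;  t_137 = 10;  t_138 = 5;  t_139 = 15;  t_140 = 5
  t_141 = 13;  t_142 = 9;  t_143 = 2;  t_144 = 12;  t_145 = 14;  t_146 = 1
  t_147 = 15;  t_148 = 7;  t_149 = 0;  t_150 = 11;  t_151 = 16;  t_152 = 5
  t_153 = 9;  t_154 = 13;  t_155 = 10;  t_156 = 1;  t_157 = 10;  t_158 = 4
  t_159 = 2;  t_160 = 10;  t_161 = 6
t_162 = 1·6 + 16·10 + 8·2 = 12
t_163 = 1·12 + 16·6 + 8·10 = 1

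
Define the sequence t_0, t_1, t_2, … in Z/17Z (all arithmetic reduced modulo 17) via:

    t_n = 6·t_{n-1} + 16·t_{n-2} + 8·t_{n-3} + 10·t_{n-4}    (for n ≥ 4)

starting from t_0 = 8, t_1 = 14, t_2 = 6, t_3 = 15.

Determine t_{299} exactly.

t_4 = 6·15 + 16·6 + 8·14 + 10·8 = 4
t_5 = 6·4 + 16·15 + 8·6 + 10·14 = 10
t_6 = 6·10 + 16·4 + 8·15 + 10·6 = 15
t_7 = 6·15 + 16·10 + 8·4 + 10·15 = 7
t_8 = 6·7 + 16·15 + 8·10 + 10·4 = 11
t_9 = 6·11 + 16·7 + 8·15 + 10·10 = 7
Continuing the recurrence:
  t_10 = 16;  t_11 = 9;  t_12 = 0;  t_13 = 2;  t_14 = 6;  t_15 = 5
  t_16 = 6;  t_17 = 14;  t_18 = 8;  t_19 = 13;  t_20 = 4;  t_21 = 11
  t_22 = 8;  t_23 = 12;  t_24 = 5;  t_25 = 5;  t_26 = 14;  t_27 = 1
  t_28 = 14;  t_29 = 7;  t_30 = 6;  t_31 = 15;  t_32 = 8;  t_33 = 15
  t_34 = 7;  t_35 = 3;  t_36 = 7;  t_37 = 7;  t_38 = 10;  t_39 = 3
  t_40 = 15;  t_41 = 16;  t_42 = 1;  t_43 = 4;  t_44 = 12;  t_45 = 15
  t_46 = 1;  t_47 = 8;  t_48 = 15;  t_49 = 2;  t_50 = 3;  t_51 = 12
  t_52 = 14;  t_53 = 14;  t_54 = 9;  t_55 = 0;  t_56 = 5;  t_57 = 4
  t_58 = 7;  t_59 = 10;  t_60 = 16;  t_61 = 12;  t_62 = 2;  t_63 = 7
  t_64 = 7;  t_65 = 1;  t_66 = 7;  t_67 = 14;  t_68 = 2;  t_69 = 13
  t_70 = 3;  t_71 = 8;  t_72 = 16;  t_73 = 4;  t_74 = 0;  t_75 = 0
  t_76 = 5;  t_77 = 2;  t_78 = 7;  t_79 = 12;  t_80 = 12;  t_81 = 0
  t_82 = 1;  t_83 = 1;  t_84 = 6;  t_85 = 9;  t_86 = 15;  t_87 = 3
  t_88 = 16;  t_89 = 14;  t_90 = 4;  t_91 = 15;  t_92 = 1;  t_93 = 10
  t_94 = 15;  t_95 = 0;  t_96 = 7;  t_97 = 7;  t_98 = 15;  t_99 = 3
  t_100 = 10;  t_101 = 9;  t_102 = 14;  t_103 = 15;  t_104 = 10;  t_105 = 9
  t_106 = 15;  t_107 = 5;  t_108 = 0;  t_109 = 1;  t_110 = 9;  t_111 = 1
  t_112 = 5;  t_113 = 9;  t_114 = 11;  t_115 = 5;  t_116 = 5;  t_117 = 16
  t_118 = 3;  t_119 = 7;  t_120 = 13;  t_121 = 0;  t_122 = 5;  t_123 = 0
  t_124 = 6;  t_125 = 8;  t_126 = 7;  t_127 = 14;  t_128 = 14;  t_129 = 2
  t_130 = 10;  t_131 = 4;  t_132 = 0;  t_133 = 11;  t_134 = 11;  t_135 = 10
  t_136 = 1;  t_137 = 7;  t_138 = 10;  t_139 = 8;  t_140 = 2;  t_141 = 1
  t_142 = 15;  t_143 = 15;  t_144 = 1;  t_145 = 2;  t_146 = 9;  t_147 = 6
  t_148 = 2;  t_149 = 13;  t_150 = 10;  t_151 = 4;  t_152 = 2;  t_153 = 14
  t_154 = 10;  t_155 = 0;  t_156 = 3;  t_157 = 0;  t_158 = 12;  t_159 = 11
  t_160 = 16;  t_161 = 11;  t_162 = 3;  t_163 = 7;  t_164 = 15;  t_165 = 13
  t_166 = 13;  t_167 = 0;  t_168 = 3;  t_169 = 14;  t_170 = 7;  t_171 = 1
  t_172 = 5;  t_173 = 4;  t_174 = 12;  t_175 = 16;  t_176 = 13;  t_177 = 11
  t_178 = 12;  t_179 = 2;  t_180 = 14;  t_181 = 16;  t_182 = 14;  t_183 = 13
  t_184 = 9;  t_185 = 7;  t_186 = 5;  t_187 = 4;  t_188 = 12;  t_189 = 8
  t_190 = 16;  t_191 = 3;  t_192 = 16;  t_193 = 12;  t_194 = 2;  t_195 = 5
  t_196 = 12;  t_197 = 16;  t_198 = 8;  t_199 = 8;  t_200 = 16;  t_201 = 6
  t_202 = 11;  t_203 = 13;  t_204 = 3;  t_205 = 0;  t_206 = 7;  t_207 = 9
  t_208 = 9;  t_209 = 16;  t_210 = 8;  t_211 = 7;  t_212 = 14;  t_213 = 12
  t_214 = 7;  t_215 = 8;  t_216 = 5;  t_217 = 11;  t_218 = 8;  t_219 = 4
  t_220 = 1;  t_221 = 6;  t_222 = 11;  t_223 = 6;  t_224 = 15;  t_225 = 11
  t_226 = 5;  t_227 = 12;  t_228 = 16;  t_229 = 13;  t_230 = 4;  t_231 = 4
  t_232 = 12;  t_233 = 9;  t_234 = 12;  t_235 = 12;  t_236 = 14;  t_237 = 3
  t_238 = 16;  t_239 = 2;  t_240 = 7;  t_241 = 11;  t_242 = 14;  t_243 = 13
  t_244 = 1;  t_245 = 11;  t_246 = 3;  t_247 = 9;  t_248 = 13;  t_249 = 16
  t_250 = 15;  t_251 = 13;  t_252 = 15;  t_253 = 0;  t_254 = 1;  t_255 = 1
  t_256 = 2;  t_257 = 2;  t_258 = 11;  t_259 = 5;  t_260 = 4;  t_261 = 8
  t_262 = 7;  t_263 = 14;  t_264 = 11;  t_265 = 1;  t_266 = 7;  t_267 = 14
  t_268 = 8;  t_269 = 15;  t_270 = 9;  t_271 = 5;  t_272 = 0;  t_273 = 13
  t_274 = 4;  t_275 = 10;  t_276 = 7;  t_277 = 7;  t_278 = 2;  t_279 = 8
  t_280 = 2;  t_281 = 5;  t_282 = 10;  t_283 = 15;  t_284 = 4;  t_285 = 3
  t_286 = 13;  t_287 = 2;  t_288 = 12;  t_289 = 0;  t_290 = 15;  t_291 = 2
  t_292 = 15;  t_293 = 4;  t_294 = 5;  t_295 = 13;  t_296 = 0;  t_297 = 16
t_298 = 6·16 + 16·0 + 8·13 + 10·5 = 12
t_299 = 6·12 + 16·16 + 8·0 + 10·13 = 16

16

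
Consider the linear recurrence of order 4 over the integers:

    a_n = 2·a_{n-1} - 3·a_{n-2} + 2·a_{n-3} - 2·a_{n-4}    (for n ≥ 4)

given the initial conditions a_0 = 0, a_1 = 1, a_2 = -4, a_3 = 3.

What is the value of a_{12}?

260

a_4 = 2·3 + -3·-4 + 2·1 + -2·0 = 20
a_5 = 2·20 + -3·3 + 2·-4 + -2·1 = 21
a_6 = 2·21 + -3·20 + 2·3 + -2·-4 = -4
a_7 = 2·-4 + -3·21 + 2·20 + -2·3 = -37
a_8 = 2·-37 + -3·-4 + 2·21 + -2·20 = -60
a_9 = 2·-60 + -3·-37 + 2·-4 + -2·21 = -59
a_10 = 2·-59 + -3·-60 + 2·-37 + -2·-4 = -4
a_11 = 2·-4 + -3·-59 + 2·-60 + -2·-37 = 123
a_12 = 2·123 + -3·-4 + 2·-59 + -2·-60 = 260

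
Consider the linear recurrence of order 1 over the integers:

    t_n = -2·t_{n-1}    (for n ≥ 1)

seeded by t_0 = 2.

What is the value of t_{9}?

-1024

t_1 = -2·2 = -4
t_2 = -2·-4 = 8
t_3 = -2·8 = -16
t_4 = -2·-16 = 32
t_5 = -2·32 = -64
t_6 = -2·-64 = 128
t_7 = -2·128 = -256
t_8 = -2·-256 = 512
t_9 = -2·512 = -1024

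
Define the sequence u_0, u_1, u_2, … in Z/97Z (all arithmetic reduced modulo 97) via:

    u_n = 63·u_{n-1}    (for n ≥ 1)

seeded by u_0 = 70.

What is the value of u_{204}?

8

u_1 = 63·70 = 45
u_2 = 63·45 = 22
u_3 = 63·22 = 28
u_4 = 63·28 = 18
u_5 = 63·18 = 67
u_6 = 63·67 = 50
u_7 = 63·50 = 46
u_8 = 63·46 = 85
u_9 = 63·85 = 20
u_10 = 63·20 = 96
u_11 = 63·96 = 34
u_12 = 63·34 = 8
u_13 = 63·8 = 19
u_14 = 63·19 = 33
u_15 = 63·33 = 42
u_16 = 63·42 = 27
u_17 = 63·27 = 52
u_18 = 63·52 = 75
u_19 = 63·75 = 69
u_20 = 63·69 = 79
u_21 = 63·79 = 30
u_22 = 63·30 = 47
u_23 = 63·47 = 51
u_24 = 63·51 = 12
u_25 = 63·12 = 77
u_26 = 63·77 = 1
u_27 = 63·1 = 63
u_28 = 63·63 = 89
u_29 = 63·89 = 78
u_30 = 63·78 = 64
u_31 = 63·64 = 55
u_32 = 63·55 = 70
(u_32) = (70) = (u_0), so the sequence has period 32.
204 ≡ 12 (mod 32), hence u_204 = u_12 = 8.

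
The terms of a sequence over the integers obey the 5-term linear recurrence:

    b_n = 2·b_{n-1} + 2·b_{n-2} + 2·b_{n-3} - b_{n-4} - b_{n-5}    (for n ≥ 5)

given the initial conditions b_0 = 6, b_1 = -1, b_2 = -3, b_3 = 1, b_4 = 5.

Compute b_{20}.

44275137

b_5 = 2·5 + 2·1 + 2·-3 + -1·-1 + -1·6 = 1
b_6 = 2·1 + 2·5 + 2·1 + -1·-3 + -1·-1 = 18
b_7 = 2·18 + 2·1 + 2·5 + -1·1 + -1·-3 = 50
b_8 = 2·50 + 2·18 + 2·1 + -1·5 + -1·1 = 132
b_9 = 2·132 + 2·50 + 2·18 + -1·1 + -1·5 = 394
b_10 = 2·394 + 2·132 + 2·50 + -1·18 + -1·1 = 1133
b_11 = 2·1133 + 2·394 + 2·132 + -1·50 + -1·18 = 3250
b_12 = 2·3250 + 2·1133 + 2·394 + -1·132 + -1·50 = 9372
b_13 = 2·9372 + 2·3250 + 2·1133 + -1·394 + -1·132 = 26984
b_14 = 2·26984 + 2·9372 + 2·3250 + -1·1133 + -1·394 = 77685
b_15 = 2·77685 + 2·26984 + 2·9372 + -1·3250 + -1·1133 = 223699
b_16 = 2·223699 + 2·77685 + 2·26984 + -1·9372 + -1·3250 = 644114
b_17 = 2·644114 + 2·223699 + 2·77685 + -1·26984 + -1·9372 = 1854640
b_18 = 2·1854640 + 2·644114 + 2·223699 + -1·77685 + -1·26984 = 5340237
b_19 = 2·5340237 + 2·1854640 + 2·644114 + -1·223699 + -1·77685 = 15376598
b_20 = 2·15376598 + 2·5340237 + 2·1854640 + -1·644114 + -1·223699 = 44275137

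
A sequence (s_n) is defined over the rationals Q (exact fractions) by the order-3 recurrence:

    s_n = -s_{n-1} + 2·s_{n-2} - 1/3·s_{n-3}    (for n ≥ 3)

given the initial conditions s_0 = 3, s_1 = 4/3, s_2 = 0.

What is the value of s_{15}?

1655240/243

s_3 = -1·0 + 2·4/3 + -1/3·3 = 5/3
s_4 = -1·5/3 + 2·0 + -1/3·4/3 = -19/9
s_5 = -1·-19/9 + 2·5/3 + -1/3·0 = 49/9
s_6 = -1·49/9 + 2·-19/9 + -1/3·5/3 = -92/9
s_7 = -1·-92/9 + 2·49/9 + -1/3·-19/9 = 589/27
s_8 = -1·589/27 + 2·-92/9 + -1/3·49/9 = -1190/27
s_9 = -1·-1190/27 + 2·589/27 + -1/3·-92/9 = 820/9
s_10 = -1·820/9 + 2·-1190/27 + -1/3·589/27 = -15109/81
s_11 = -1·-15109/81 + 2·820/9 + -1/3·-1190/27 = 3451/9
s_12 = -1·3451/9 + 2·-15109/81 + -1/3·820/9 = -63737/81
s_13 = -1·-63737/81 + 2·3451/9 + -1/3·-15109/81 = 392674/243
s_14 = -1·392674/243 + 2·-63737/81 + -1/3·3451/9 = -806155/243
s_15 = -1·-806155/243 + 2·392674/243 + -1/3·-63737/81 = 1655240/243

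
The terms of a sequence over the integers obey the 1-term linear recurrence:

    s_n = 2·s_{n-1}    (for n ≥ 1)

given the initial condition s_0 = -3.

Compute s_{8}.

-768

s_1 = 2·-3 = -6
s_2 = 2·-6 = -12
s_3 = 2·-12 = -24
s_4 = 2·-24 = -48
s_5 = 2·-48 = -96
s_6 = 2·-96 = -192
s_7 = 2·-192 = -384
s_8 = 2·-384 = -768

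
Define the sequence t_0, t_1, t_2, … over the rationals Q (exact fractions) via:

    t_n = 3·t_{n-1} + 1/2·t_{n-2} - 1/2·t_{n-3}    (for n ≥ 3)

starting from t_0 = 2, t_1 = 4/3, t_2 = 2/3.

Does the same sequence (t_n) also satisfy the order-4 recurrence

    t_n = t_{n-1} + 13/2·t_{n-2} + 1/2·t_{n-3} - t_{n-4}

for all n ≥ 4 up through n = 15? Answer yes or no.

Terms t_0..t_15: 2, 4/3, 2/3, 5/3, 14/3, 29/2, 45, 1679/12, 435, 32459/24, 50459/12, 627527/48, 121940/3, 4043977/32, 6286551/16, 234545687/192
n=4: candidate gives 14/3, actual t_4 = 14/3 ✓
n=5: candidate gives 29/2, actual t_5 = 29/2 ✓
n=6: candidate gives 45, actual t_6 = 45 ✓
n=7: candidate gives 1679/12, actual t_7 = 1679/12 ✓
n=8: candidate gives 435, actual t_8 = 435 ✓
n=9: candidate gives 32459/24, actual t_9 = 32459/24 ✓
n=10: candidate gives 50459/12, actual t_10 = 50459/12 ✓
n=11: candidate gives 627527/48, actual t_11 = 627527/48 ✓
n=12: candidate gives 121940/3, actual t_12 = 121940/3 ✓
n=13: candidate gives 4043977/32, actual t_13 = 4043977/32 ✓
n=14: candidate gives 6286551/16, actual t_14 = 6286551/16 ✓
n=15: candidate gives 234545687/192, actual t_15 = 234545687/192 ✓

yes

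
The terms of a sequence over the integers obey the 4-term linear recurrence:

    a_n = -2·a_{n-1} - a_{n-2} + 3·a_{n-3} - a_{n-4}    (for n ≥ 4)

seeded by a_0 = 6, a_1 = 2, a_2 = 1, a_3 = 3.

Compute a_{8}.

88

a_4 = -2·3 + -1·1 + 3·2 + -1·6 = -7
a_5 = -2·-7 + -1·3 + 3·1 + -1·2 = 12
a_6 = -2·12 + -1·-7 + 3·3 + -1·1 = -9
a_7 = -2·-9 + -1·12 + 3·-7 + -1·3 = -18
a_8 = -2·-18 + -1·-9 + 3·12 + -1·-7 = 88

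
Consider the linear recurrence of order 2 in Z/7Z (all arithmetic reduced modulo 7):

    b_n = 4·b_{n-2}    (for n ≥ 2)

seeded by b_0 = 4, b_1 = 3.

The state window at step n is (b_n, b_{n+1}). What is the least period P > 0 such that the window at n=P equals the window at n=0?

n=0: window = (4, 3)
n=1: window = (3, 2)
n=2: window = (2, 5)
n=3: window = (5, 1)
n=4: window = (1, 6)
n=5: window = (6, 4)
n=6: window = (4, 3)
window at n=6 equals window at n=0 → period = 6

6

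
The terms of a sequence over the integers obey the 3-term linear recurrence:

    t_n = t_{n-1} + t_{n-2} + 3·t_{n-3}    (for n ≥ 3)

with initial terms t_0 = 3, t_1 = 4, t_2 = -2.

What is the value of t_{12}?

t_3 = 1·-2 + 1·4 + 3·3 = 11
t_4 = 1·11 + 1·-2 + 3·4 = 21
t_5 = 1·21 + 1·11 + 3·-2 = 26
t_6 = 1·26 + 1·21 + 3·11 = 80
t_7 = 1·80 + 1·26 + 3·21 = 169
t_8 = 1·169 + 1·80 + 3·26 = 327
t_9 = 1·327 + 1·169 + 3·80 = 736
t_10 = 1·736 + 1·327 + 3·169 = 1570
t_11 = 1·1570 + 1·736 + 3·327 = 3287
t_12 = 1·3287 + 1·1570 + 3·736 = 7065

7065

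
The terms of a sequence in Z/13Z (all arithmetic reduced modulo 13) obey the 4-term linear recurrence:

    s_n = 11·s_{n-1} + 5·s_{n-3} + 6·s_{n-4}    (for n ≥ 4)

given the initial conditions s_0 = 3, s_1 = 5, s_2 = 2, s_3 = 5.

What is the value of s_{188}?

0

s_4 = 11·5 + 0·2 + 5·5 + 6·3 = 7
s_5 = 11·7 + 0·5 + 5·2 + 6·5 = 0
s_6 = 11·0 + 0·7 + 5·5 + 6·2 = 11
s_7 = 11·11 + 0·0 + 5·7 + 6·5 = 4
s_8 = 11·4 + 0·11 + 5·0 + 6·7 = 8
s_9 = 11·8 + 0·4 + 5·11 + 6·0 = 0
Continuing the recurrence:
  s_10 = 8;  s_11 = 9;  s_12 = 4;  s_13 = 6;  s_14 = 3;  s_15 = 3
  s_16 = 9;  s_17 = 7;  s_18 = 6;  s_19 = 12;  s_20 = 0;  s_21 = 7
  s_22 = 4;  s_23 = 12;  s_24 = 11;  s_25 = 1;  s_26 = 4;  s_27 = 2
  s_28 = 2;  s_29 = 9;  s_30 = 3;  s_31 = 3;  s_32 = 12;  s_33 = 6
  s_34 = 8;  s_35 = 10;  s_36 = 4;  s_37 = 3;  s_38 = 1;  s_39 = 0
  s_40 = 0;  s_41 = 10;  s_42 = 12;  s_43 = 2;  s_44 = 7;  s_45 = 2
  s_46 = 0;  s_47 = 8;  s_48 = 10;  s_49 = 5;  s_50 = 4;  s_51 = 12
  s_52 = 9;  s_53 = 6;  s_54 = 7;  s_55 = 12;  s_56 = 8;  s_57 = 3
  s_58 = 5;  s_59 = 11;  s_60 = 2;  s_61 = 0;  s_62 = 7;  s_63 = 10
  s_64 = 5;  s_65 = 12;  s_66 = 3;  s_67 = 1;  s_68 = 10;  s_69 = 2
  s_70 = 6;  s_71 = 5;  s_72 = 8;  s_73 = 0;  s_74 = 9;  s_75 = 0
  s_76 = 9;  s_77 = 1;  s_78 = 0;  s_79 = 6;  s_80 = 8;  s_81 = 3
  s_82 = 11;  s_83 = 2;  s_84 = 7;  s_85 = 7;  s_86 = 10;  s_87 = 1
  s_88 = 10;  s_89 = 7;  s_90 = 12;  s_91 = 6;  s_92 = 5;  s_93 = 1
  s_94 = 9;  s_95 = 4;  s_96 = 1;  s_97 = 10;  s_98 = 2;  s_99 = 12
  s_100 = 6;  s_101 = 6;  s_102 = 8;  s_103 = 8;  s_104 = 11;  s_105 = 2
  s_106 = 6;  s_107 = 0;  s_108 = 11;  s_109 = 7;  s_110 = 9;  s_111 = 11
  s_112 = 1;  s_113 = 7;  s_114 = 4;  s_115 = 11;  s_116 = 6;  s_117 = 11
  s_118 = 5;  s_119 = 8;  s_120 = 10;  s_121 = 6;  s_122 = 6;  s_123 = 8
  s_124 = 9;  s_125 = 9;  s_126 = 6;  s_127 = 3;  s_128 = 2;  s_129 = 2
  s_130 = 8;  s_131 = 12;  s_132 = 11;  s_133 = 4;  s_134 = 9;  s_135 = 5
  s_136 = 11;  s_137 = 8;  s_138 = 11;  s_139 = 11;  s_140 = 6;  s_141 = 0
  s_142 = 4;  s_143 = 10;  s_144 = 3;  s_145 = 1;  s_146 = 7;  s_147 = 9
  s_148 = 5;  s_149 = 5;  s_150 = 12;  s_151 = 3;  s_152 = 10;  s_153 = 5
  s_154 = 12;  s_155 = 5;  s_156 = 10;  s_157 = 5;  s_158 = 9;  s_159 = 10
  s_160 = 0;  s_161 = 10;  s_162 = 6;  s_163 = 9;  s_164 = 6;  s_165 = 0
  s_166 = 3;  s_167 = 0;  s_168 = 10;  s_169 = 8;  s_170 = 2;  s_171 = 7
  s_172 = 8;  s_173 = 3;  s_174 = 2;  s_175 = 0;  s_176 = 11;  s_177 = 6
  s_178 = 0;  s_179 = 3;  s_180 = 12;  s_181 = 12;  s_182 = 4;  s_183 = 5
  s_184 = 5;  s_185 = 4;  s_186 = 2
s_187 = 11·2 + 0·4 + 5·5 + 6·5 = 12
s_188 = 11·12 + 0·2 + 5·4 + 6·5 = 0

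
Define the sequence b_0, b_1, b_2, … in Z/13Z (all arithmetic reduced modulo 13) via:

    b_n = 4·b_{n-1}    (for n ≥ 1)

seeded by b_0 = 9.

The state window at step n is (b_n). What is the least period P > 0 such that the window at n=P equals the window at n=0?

n=0: window = (9)
n=1: window = (10)
n=2: window = (1)
n=3: window = (4)
n=4: window = (3)
n=5: window = (12)
n=6: window = (9)
window at n=6 equals window at n=0 → period = 6

6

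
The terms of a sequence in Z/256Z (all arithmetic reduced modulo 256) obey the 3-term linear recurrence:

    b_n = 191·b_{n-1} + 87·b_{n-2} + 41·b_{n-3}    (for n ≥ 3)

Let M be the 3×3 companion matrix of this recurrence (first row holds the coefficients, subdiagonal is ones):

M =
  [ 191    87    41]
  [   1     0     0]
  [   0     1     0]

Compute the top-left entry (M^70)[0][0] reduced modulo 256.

20

(M^70)[0][0] is the top entry after applying M 70 times to the unit state (1, 0, 0). Equivalently it is h_{72} for the auxiliary sequence (h_n) obeying the same recurrence with h_2 = 1 and h_i = 0 for 0 ≤ i < 2:
h_3 = 191·1 + 87·0 + 41·0 = 191
h_4 = 191·191 + 87·1 + 41·0 = 216
h_5 = 191·216 + 87·191 + 41·1 = 58
h_6 = 191·58 + 87·216 + 41·191 = 69
h_7 = 191·69 + 87·58 + 41·216 = 201
h_8 = 191·201 + 87·69 + 41·58 = 180
h_9 = 191·180 + 87·201 + 41·69 = 168
h_10 = 191·168 + 87·180 + 41·201 = 181
h_11 = 191·181 + 87·168 + 41·180 = 247
h_12 = 191·247 + 87·181 + 41·168 = 180
h_13 = 191·180 + 87·247 + 41·181 = 58
h_14 = 191·58 + 87·180 + 41·247 = 1
h_15 = 191·1 + 87·58 + 41·180 = 73
h_16 = 191·73 + 87·1 + 41·58 = 24
h_17 = 191·24 + 87·73 + 41·1 = 224
h_18 = 191·224 + 87·24 + 41·73 = 249
h_19 = 191·249 + 87·224 + 41·24 = 191
h_20 = 191·191 + 87·249 + 41·224 = 0
h_21 = 191·0 + 87·191 + 41·249 = 202
h_22 = 191·202 + 87·0 + 41·191 = 77
h_23 = 191·77 + 87·202 + 41·0 = 25
h_24 = 191·25 + 87·77 + 41·202 = 44
h_25 = 191·44 + 87·25 + 41·77 = 168
h_26 = 191·168 + 87·44 + 41·25 = 77
h_27 = 191·77 + 87·168 + 41·44 = 151
h_28 = 191·151 + 87·77 + 41·168 = 188
h_29 = 191·188 + 87·151 + 41·77 = 234
h_30 = 191·234 + 87·188 + 41·151 = 169
h_31 = 191·169 + 87·234 + 41·188 = 185
h_32 = 191·185 + 87·169 + 41·234 = 240
h_33 = 191·240 + 87·185 + 41·169 = 0
h_34 = 191·0 + 87·240 + 41·185 = 49
h_35 = 191·49 + 87·0 + 41·240 = 255
h_36 = 191·255 + 87·49 + 41·0 = 232
h_37 = 191·232 + 87·255 + 41·49 = 154
h_38 = 191·154 + 87·232 + 41·255 = 149
h_39 = 191·149 + 87·154 + 41·232 = 169
h_40 = 191·169 + 87·149 + 41·154 = 100
h_41 = 191·100 + 87·169 + 41·149 = 232
h_42 = 191·232 + 87·100 + 41·169 = 37
h_43 = 191·37 + 87·232 + 41·100 = 119
h_44 = 191·119 + 87·37 + 41·232 = 132
h_45 = 191·132 + 87·119 + 41·37 = 218
h_46 = 191·218 + 87·132 + 41·119 = 145
h_47 = 191·145 + 87·218 + 41·132 = 105
h_48 = 191·105 + 87·145 + 41·218 = 136
h_49 = 191·136 + 87·105 + 41·145 = 96
h_50 = 191·96 + 87·136 + 41·105 = 169
h_51 = 191·169 + 87·96 + 41·136 = 127
h_52 = 191·127 + 87·169 + 41·96 = 144
h_53 = 191·144 + 87·127 + 41·169 = 170
h_54 = 191·170 + 87·144 + 41·127 = 29
h_55 = 191·29 + 87·170 + 41·144 = 121
h_56 = 191·121 + 87·29 + 41·170 = 92
h_57 = 191·92 + 87·121 + 41·29 = 104
h_58 = 191·104 + 87·92 + 41·121 = 61
h_59 = 191·61 + 87·104 + 41·92 = 151
h_60 = 191·151 + 87·61 + 41·104 = 12
h_61 = 191·12 + 87·151 + 41·61 = 10
h_62 = 191·10 + 87·12 + 41·151 = 185
h_63 = 191·185 + 87·10 + 41·12 = 89
h_64 = 191·89 + 87·185 + 41·10 = 224
h_65 = 191·224 + 87·89 + 41·185 = 0
h_66 = 191·0 + 87·224 + 41·89 = 97
h_67 = 191·97 + 87·0 + 41·224 = 63
h_68 = 191·63 + 87·97 + 41·0 = 248
h_69 = 191·248 + 87·63 + 41·97 = 250
h_70 = 191·250 + 87·248 + 41·63 = 229
h_71 = 191·229 + 87·250 + 41·248 = 137
h_72 = 191·137 + 87·229 + 41·250 = 20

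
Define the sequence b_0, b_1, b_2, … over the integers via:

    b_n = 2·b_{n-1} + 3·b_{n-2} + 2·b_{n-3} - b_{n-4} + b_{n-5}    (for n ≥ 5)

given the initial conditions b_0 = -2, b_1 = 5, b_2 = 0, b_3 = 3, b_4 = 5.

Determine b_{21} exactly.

b_5 = 2·5 + 3·3 + 2·0 + -1·5 + 1·-2 = 12
b_6 = 2·12 + 3·5 + 2·3 + -1·0 + 1·5 = 50
b_7 = 2·50 + 3·12 + 2·5 + -1·3 + 1·0 = 143
b_8 = 2·143 + 3·50 + 2·12 + -1·5 + 1·3 = 458
b_9 = 2·458 + 3·143 + 2·50 + -1·12 + 1·5 = 1438
b_10 = 2·1438 + 3·458 + 2·143 + -1·50 + 1·12 = 4498
b_11 = 2·4498 + 3·1438 + 2·458 + -1·143 + 1·50 = 14133
b_12 = 2·14133 + 3·4498 + 2·1438 + -1·458 + 1·143 = 44321
b_13 = 2·44321 + 3·14133 + 2·4498 + -1·1438 + 1·458 = 139057
b_14 = 2·139057 + 3·44321 + 2·14133 + -1·4498 + 1·1438 = 436283
b_15 = 2·436283 + 3·139057 + 2·44321 + -1·14133 + 1·4498 = 1368744
b_16 = 2·1368744 + 3·436283 + 2·139057 + -1·44321 + 1·14133 = 4294263
b_17 = 2·4294263 + 3·1368744 + 2·436283 + -1·139057 + 1·44321 = 13472588
b_18 = 2·13472588 + 3·4294263 + 2·1368744 + -1·436283 + 1·139057 = 42268227
b_19 = 2·42268227 + 3·13472588 + 2·4294263 + -1·1368744 + 1·436283 = 132610283
b_20 = 2·132610283 + 3·42268227 + 2·13472588 + -1·4294263 + 1·1368744 = 416044904
b_21 = 2·416044904 + 3·132610283 + 2·42268227 + -1·13472588 + 1·4294263 = 1305278786

1305278786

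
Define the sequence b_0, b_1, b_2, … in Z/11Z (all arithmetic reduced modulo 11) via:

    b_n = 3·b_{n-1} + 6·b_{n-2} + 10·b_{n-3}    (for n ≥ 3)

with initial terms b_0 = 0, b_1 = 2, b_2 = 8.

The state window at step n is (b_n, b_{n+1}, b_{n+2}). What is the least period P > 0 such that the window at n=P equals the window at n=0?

266

n=0: window = (0, 2, 8)
n=1: window = (2, 8, 3)
n=2: window = (8, 3, 0)
n=3: window = (3, 0, 10)
n=4: window = (0, 10, 5)
n=5: window = (10, 5, 9)
n=6: window = (5, 9, 3)
n=7: window = (9, 3, 3)
n=8: window = (3, 3, 7)
n=9: window = (3, 7, 3)
n=10: window = (7, 3, 4)
n=11: window = (3, 4, 1)
n=12: window = (4, 1, 2)
n=13: window = (1, 2, 8)
n=14: window = (2, 8, 2)
n=15: window = (8, 2, 8)
n=16: window = (2, 8, 6)
n=17: window = (8, 6, 9)
n=18: window = (6, 9, 0)
n=19: window = (9, 0, 4)
n=20: window = (0, 4, 3)
n=21: window = (4, 3, 0)
n=22: window = (3, 0, 3)
n=23: window = (0, 3, 6)
n=24: window = (3, 6, 3)
n=25: window = (6, 3, 9)
n=26: window = (3, 9, 6)
n=27: window = (9, 6, 3)
n=28: window = (6, 3, 3)
n=29: window = (3, 3, 10)
n=30: window = (3, 10, 1)
n=31: window = (10, 1, 5)
n=32: window = (1, 5, 0)
n=33: window = (5, 0, 7)
n=34: window = (0, 7, 5)
n=35: window = (7, 5, 2)
n=36: window = (5, 2, 7)
n=37: window = (2, 7, 6)
n=38: window = (7, 6, 3)
n=39: window = (6, 3, 5)
n=40: window = (3, 5, 5)
…
n=264: window = (8, 9, 0)
n=265: window = (9, 0, 2)
n=266: window = (0, 2, 8)
window at n=266 equals window at n=0 → period = 266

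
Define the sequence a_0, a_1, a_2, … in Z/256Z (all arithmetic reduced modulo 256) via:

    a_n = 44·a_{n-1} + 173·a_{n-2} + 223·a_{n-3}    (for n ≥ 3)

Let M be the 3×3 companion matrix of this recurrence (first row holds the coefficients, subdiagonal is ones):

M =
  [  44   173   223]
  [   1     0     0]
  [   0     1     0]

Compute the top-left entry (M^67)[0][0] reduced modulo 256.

167

(M^67)[0][0] is the top entry after applying M 67 times to the unit state (1, 0, 0). Equivalently it is h_{69} for the auxiliary sequence (h_n) obeying the same recurrence with h_2 = 1 and h_i = 0 for 0 ≤ i < 2:
h_3 = 44·1 + 173·0 + 223·0 = 44
h_4 = 44·44 + 173·1 + 223·0 = 61
h_5 = 44·61 + 173·44 + 223·1 = 23
h_6 = 44·23 + 173·61 + 223·44 = 129
h_7 = 44·129 + 173·23 + 223·61 = 218
h_8 = 44·218 + 173·129 + 223·23 = 174
h_9 = 44·174 + 173·218 + 223·129 = 153
h_10 = 44·153 + 173·174 + 223·218 = 200
h_11 = 44·200 + 173·153 + 223·174 = 87
h_12 = 44·87 + 173·200 + 223·153 = 99
h_13 = 44·99 + 173·87 + 223·200 = 7
h_14 = 44·7 + 173·99 + 223·87 = 228
h_15 = 44·228 + 173·7 + 223·99 = 40
h_16 = 44·40 + 173·228 + 223·7 = 13
h_17 = 44·13 + 173·40 + 223·228 = 224
h_18 = 44·224 + 173·13 + 223·40 = 33
h_19 = 44·33 + 173·224 + 223·13 = 95
h_20 = 44·95 + 173·33 + 223·224 = 193
h_21 = 44·193 + 173·95 + 223·33 = 30
h_22 = 44·30 + 173·193 + 223·95 = 86
h_23 = 44·86 + 173·30 + 223·193 = 45
h_24 = 44·45 + 173·86 + 223·30 = 252
h_25 = 44·252 + 173·45 + 223·86 = 163
h_26 = 44·163 + 173·252 + 223·45 = 131
h_27 = 44·131 + 173·163 + 223·252 = 47
h_28 = 44·47 + 173·131 + 223·163 = 152
h_29 = 44·152 + 173·47 + 223·131 = 0
h_30 = 44·0 + 173·152 + 223·47 = 169
h_31 = 44·169 + 173·0 + 223·152 = 116
h_32 = 44·116 + 173·169 + 223·0 = 37
h_33 = 44·37 + 173·116 + 223·169 = 247
h_34 = 44·247 + 173·37 + 223·116 = 129
h_35 = 44·129 + 173·247 + 223·37 = 82
h_36 = 44·82 + 173·129 + 223·247 = 110
h_37 = 44·110 + 173·82 + 223·129 = 177
h_38 = 44·177 + 173·110 + 223·82 = 48
h_39 = 44·48 + 173·177 + 223·110 = 175
h_40 = 44·175 + 173·48 + 223·177 = 179
h_41 = 44·179 + 173·175 + 223·48 = 215
h_42 = 44·215 + 173·179 + 223·175 = 92
h_43 = 44·92 + 173·215 + 223·179 = 8
h_44 = 44·8 + 173·92 + 223·215 = 213
h_45 = 44·213 + 173·8 + 223·92 = 40
h_46 = 44·40 + 173·213 + 223·8 = 201
h_47 = 44·201 + 173·40 + 223·213 = 31
h_48 = 44·31 + 173·201 + 223·40 = 1
h_49 = 44·1 + 173·31 + 223·201 = 54
h_50 = 44·54 + 173·1 + 223·31 = 246
h_51 = 44·246 + 173·54 + 223·1 = 165
h_52 = 44·165 + 173·246 + 223·54 = 164
h_53 = 44·164 + 173·165 + 223·246 = 251
h_54 = 44·251 + 173·164 + 223·165 = 179
h_55 = 44·179 + 173·251 + 223·164 = 63
h_56 = 44·63 + 173·179 + 223·251 = 112
h_57 = 44·112 + 173·63 + 223·179 = 192
h_58 = 44·192 + 173·112 + 223·63 = 145
h_59 = 44·145 + 173·192 + 223·112 = 60
h_60 = 44·60 + 173·145 + 223·192 = 141
h_61 = 44·141 + 173·60 + 223·145 = 23
h_62 = 44·23 + 173·141 + 223·60 = 129
h_63 = 44·129 + 173·23 + 223·141 = 138
h_64 = 44·138 + 173·129 + 223·23 = 238
h_65 = 44·238 + 173·138 + 223·129 = 137
h_66 = 44·137 + 173·238 + 223·138 = 152
h_67 = 44·152 + 173·137 + 223·238 = 7
h_68 = 44·7 + 173·152 + 223·137 = 67
h_69 = 44·67 + 173·7 + 223·152 = 167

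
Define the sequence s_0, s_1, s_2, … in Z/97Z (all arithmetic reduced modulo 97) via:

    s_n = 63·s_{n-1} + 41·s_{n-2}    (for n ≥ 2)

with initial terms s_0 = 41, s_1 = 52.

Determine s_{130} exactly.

24

s_2 = 63·52 + 41·41 = 10
s_3 = 63·10 + 41·52 = 46
s_4 = 63·46 + 41·10 = 10
s_5 = 63·10 + 41·46 = 91
s_6 = 63·91 + 41·10 = 32
s_7 = 63·32 + 41·91 = 24
s_8 = 63·24 + 41·32 = 11
s_9 = 63·11 + 41·24 = 28
s_10 = 63·28 + 41·11 = 81
s_11 = 63·81 + 41·28 = 43
s_12 = 63·43 + 41·81 = 16
s_13 = 63·16 + 41·43 = 55
s_14 = 63·55 + 41·16 = 47
s_15 = 63·47 + 41·55 = 75
s_16 = 63·75 + 41·47 = 56
s_17 = 63·56 + 41·75 = 7
s_18 = 63·7 + 41·56 = 21
s_19 = 63·21 + 41·7 = 58
s_20 = 63·58 + 41·21 = 53
s_21 = 63·53 + 41·58 = 91
s_22 = 63·91 + 41·53 = 49
s_23 = 63·49 + 41·91 = 28
s_24 = 63·28 + 41·49 = 87
s_25 = 63·87 + 41·28 = 33
s_26 = 63·33 + 41·87 = 20
s_27 = 63·20 + 41·33 = 91
s_28 = 63·91 + 41·20 = 54
s_29 = 63·54 + 41·91 = 52
s_30 = 63·52 + 41·54 = 58
s_31 = 63·58 + 41·52 = 63
s_32 = 63·63 + 41·58 = 42
s_33 = 63·42 + 41·63 = 88
s_34 = 63·88 + 41·42 = 88
s_35 = 63·88 + 41·88 = 34
s_36 = 63·34 + 41·88 = 27
s_37 = 63·27 + 41·34 = 88
s_38 = 63·88 + 41·27 = 55
s_39 = 63·55 + 41·88 = 89
s_40 = 63·89 + 41·55 = 5
s_41 = 63·5 + 41·89 = 84
s_42 = 63·84 + 41·5 = 65
s_43 = 63·65 + 41·84 = 70
s_44 = 63·70 + 41·65 = 91
s_45 = 63·91 + 41·70 = 67
s_46 = 63·67 + 41·91 = 95
s_47 = 63·95 + 41·67 = 2
s_48 = 63·2 + 41·95 = 44
s_49 = 63·44 + 41·2 = 41
s_50 = 63·41 + 41·44 = 22
s_51 = 63·22 + 41·41 = 60
s_52 = 63·60 + 41·22 = 26
s_53 = 63·26 + 41·60 = 24
s_54 = 63·24 + 41·26 = 56
s_55 = 63·56 + 41·24 = 50
s_56 = 63·50 + 41·56 = 14
s_57 = 63·14 + 41·50 = 22
s_58 = 63·22 + 41·14 = 20
s_59 = 63·20 + 41·22 = 28
s_60 = 63·28 + 41·20 = 62
s_61 = 63·62 + 41·28 = 10
s_62 = 63·10 + 41·62 = 68
s_63 = 63·68 + 41·10 = 38
s_64 = 63·38 + 41·68 = 41
s_65 = 63·41 + 41·38 = 67
s_66 = 63·67 + 41·41 = 82
s_67 = 63·82 + 41·67 = 56
s_68 = 63·56 + 41·82 = 3
s_69 = 63·3 + 41·56 = 60
s_70 = 63·60 + 41·3 = 23
s_71 = 63·23 + 41·60 = 29
s_72 = 63·29 + 41·23 = 54
s_73 = 63·54 + 41·29 = 32
s_74 = 63·32 + 41·54 = 59
s_75 = 63·59 + 41·32 = 82
s_76 = 63·82 + 41·59 = 19
s_77 = 63·19 + 41·82 = 0
s_78 = 63·0 + 41·19 = 3
s_79 = 63·3 + 41·0 = 92
s_80 = 63·92 + 41·3 = 2
s_81 = 63·2 + 41·92 = 18
s_82 = 63·18 + 41·2 = 52
s_83 = 63·52 + 41·18 = 37
s_84 = 63·37 + 41·52 = 1
s_85 = 63·1 + 41·37 = 28
s_86 = 63·28 + 41·1 = 59
s_87 = 63·59 + 41·28 = 15
s_88 = 63·15 + 41·59 = 66
s_89 = 63·66 + 41·15 = 20
s_90 = 63·20 + 41·66 = 86
s_91 = 63·86 + 41·20 = 30
s_92 = 63·30 + 41·86 = 81
s_93 = 63·81 + 41·30 = 28
s_94 = 63·28 + 41·81 = 41
s_95 = 63·41 + 41·28 = 45
s_96 = 63·45 + 41·41 = 54
s_97 = 63·54 + 41·45 = 9
s_98 = 63·9 + 41·54 = 65
s_99 = 63·65 + 41·9 = 2
s_100 = 63·2 + 41·65 = 75
s_101 = 63·75 + 41·2 = 54
s_102 = 63·54 + 41·75 = 75
s_103 = 63·75 + 41·54 = 52
s_104 = 63·52 + 41·75 = 46
s_105 = 63·46 + 41·52 = 83
s_106 = 63·83 + 41·46 = 34
s_107 = 63·34 + 41·83 = 16
s_108 = 63·16 + 41·34 = 74
s_109 = 63·74 + 41·16 = 80
s_110 = 63·80 + 41·74 = 23
s_111 = 63·23 + 41·80 = 73
s_112 = 63·73 + 41·23 = 13
s_113 = 63·13 + 41·73 = 29
s_114 = 63·29 + 41·13 = 32
s_115 = 63·32 + 41·29 = 4
s_116 = 63·4 + 41·32 = 12
s_117 = 63·12 + 41·4 = 47
s_118 = 63·47 + 41·12 = 58
s_119 = 63·58 + 41·47 = 52
s_120 = 63·52 + 41·58 = 28
s_121 = 63·28 + 41·52 = 16
s_122 = 63·16 + 41·28 = 22
s_123 = 63·22 + 41·16 = 5
s_124 = 63·5 + 41·22 = 53
s_125 = 63·53 + 41·5 = 52
s_126 = 63·52 + 41·53 = 17
s_127 = 63·17 + 41·52 = 2
s_128 = 63·2 + 41·17 = 47
s_129 = 63·47 + 41·2 = 36
s_130 = 63·36 + 41·47 = 24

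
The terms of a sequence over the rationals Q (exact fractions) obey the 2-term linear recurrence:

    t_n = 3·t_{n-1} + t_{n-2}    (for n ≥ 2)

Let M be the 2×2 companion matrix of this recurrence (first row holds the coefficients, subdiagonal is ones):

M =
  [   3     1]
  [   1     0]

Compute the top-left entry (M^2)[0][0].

10

(M^2)[0][0] is the top entry after applying M 2 times to the unit state (1, 0). Equivalently it is h_{3} for the auxiliary sequence (h_n) obeying the same recurrence with h_1 = 1 and h_i = 0 for 0 ≤ i < 1:
h_2 = 3·1 + 1·0 = 3
h_3 = 3·3 + 1·1 = 10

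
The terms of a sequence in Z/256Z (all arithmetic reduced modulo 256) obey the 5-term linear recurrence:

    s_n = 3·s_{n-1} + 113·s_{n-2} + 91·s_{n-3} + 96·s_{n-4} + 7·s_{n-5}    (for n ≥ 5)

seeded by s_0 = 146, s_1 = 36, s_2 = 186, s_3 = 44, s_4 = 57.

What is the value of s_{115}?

144

s_5 = 3·57 + 113·44 + 91·186 + 96·36 + 7·146 = 179
s_6 = 3·179 + 113·57 + 91·44 + 96·186 + 7·36 = 162
s_7 = 3·162 + 113·179 + 91·57 + 96·44 + 7·186 = 194
s_8 = 3·194 + 113·162 + 91·179 + 96·57 + 7·44 = 253
s_9 = 3·253 + 113·194 + 91·162 + 96·179 + 7·57 = 222
s_10 = 3·222 + 113·253 + 91·194 + 96·162 + 7·179 = 226
Continuing the recurrence:
  s_11 = 193;  s_12 = 29;  s_13 = 9;  s_14 = 85;  s_15 = 213;  s_16 = 94
  s_17 = 129;  s_18 = 215;  s_19 = 19;  s_20 = 14;  s_21 = 236;  s_22 = 218
  s_23 = 181;  s_24 = 2;  s_25 = 75;  s_26 = 78;  s_27 = 145;  s_28 = 125
  s_29 = 96;  s_30 = 37;  s_31 = 192;  s_32 = 140;  s_33 = 246;  s_34 = 110
  s_35 = 167;  s_36 = 181;  s_37 = 4;  s_38 = 72;  s_39 = 149;  s_40 = 100
  s_41 = 252;  s_42 = 43;  s_43 = 33;  s_44 = 133;  s_45 = 165;  s_46 = 99
  s_47 = 210;  s_48 = 151;  s_49 = 43;  s_50 = 113;  s_51 = 112;  s_52 = 216
  s_53 = 100;  s_54 = 225;  s_55 = 166;  s_56 = 223;  s_57 = 70;  s_58 = 95
  s_59 = 175;  s_60 = 8;  s_61 = 117;  s_62 = 166;  s_63 = 168;  s_64 = 158
  s_65 = 28;  s_66 = 61;  s_67 = 199;  s_68 = 14;  s_69 = 130;  s_70 = 21
  s_71 = 230;  s_72 = 222;  s_73 = 185;  s_74 = 89;  s_75 = 113;  s_76 = 233
  s_77 = 177;  s_78 = 134;  s_79 = 85;  s_80 = 135;  s_81 = 123;  s_82 = 86
  s_83 = 212;  s_84 = 30;  s_85 = 81;  s_86 = 42;  s_87 = 195;  s_88 = 170
  s_89 = 49;  s_90 = 229;  s_91 = 4;  s_92 = 161;  s_93 = 20;  s_94 = 240
  s_95 = 162;  s_96 = 110;  s_97 = 3;  s_98 = 185;  s_99 = 232;  s_100 = 32
  s_101 = 173;  s_102 = 20;  s_103 = 8;  s_104 = 195;  s_105 = 173;  s_106 = 45
  s_107 = 193;  s_108 = 247;  s_109 = 74;  s_110 = 27;  s_111 = 99;  s_112 = 73
  s_113 = 168
s_114 = 3·168 + 113·73 + 91·99 + 96·27 + 7·74 = 136
s_115 = 3·136 + 113·168 + 91·73 + 96·99 + 7·27 = 144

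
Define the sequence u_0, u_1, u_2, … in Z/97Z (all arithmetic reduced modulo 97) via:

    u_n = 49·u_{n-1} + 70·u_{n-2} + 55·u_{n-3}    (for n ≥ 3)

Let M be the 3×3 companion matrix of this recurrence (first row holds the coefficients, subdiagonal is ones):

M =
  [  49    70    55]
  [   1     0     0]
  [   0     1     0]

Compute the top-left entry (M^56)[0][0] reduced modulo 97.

(M^56)[0][0] is the top entry after applying M 56 times to the unit state (1, 0, 0). Equivalently it is h_{58} for the auxiliary sequence (h_n) obeying the same recurrence with h_2 = 1 and h_i = 0 for 0 ≤ i < 2:
h_3 = 49·1 + 70·0 + 55·0 = 49
h_4 = 49·49 + 70·1 + 55·0 = 46
h_5 = 49·46 + 70·49 + 55·1 = 16
h_6 = 49·16 + 70·46 + 55·49 = 6
h_7 = 49·6 + 70·16 + 55·46 = 64
h_8 = 49·64 + 70·6 + 55·16 = 71
h_9 = 49·71 + 70·64 + 55·6 = 44
h_10 = 49·44 + 70·71 + 55·64 = 73
h_11 = 49·73 + 70·44 + 55·71 = 86
h_12 = 49·86 + 70·73 + 55·44 = 7
h_13 = 49·7 + 70·86 + 55·73 = 96
h_14 = 49·96 + 70·7 + 55·86 = 30
h_15 = 49·30 + 70·96 + 55·7 = 39
h_16 = 49·39 + 70·30 + 55·96 = 76
h_17 = 49·76 + 70·39 + 55·30 = 53
h_18 = 49·53 + 70·76 + 55·39 = 71
h_19 = 49·71 + 70·53 + 55·76 = 20
h_20 = 49·20 + 70·71 + 55·53 = 38
h_21 = 49·38 + 70·20 + 55·71 = 86
h_22 = 49·86 + 70·38 + 55·20 = 20
h_23 = 49·20 + 70·86 + 55·38 = 69
h_24 = 49·69 + 70·20 + 55·86 = 5
h_25 = 49·5 + 70·69 + 55·20 = 64
h_26 = 49·64 + 70·5 + 55·69 = 6
h_27 = 49·6 + 70·64 + 55·5 = 5
h_28 = 49·5 + 70·6 + 55·64 = 14
h_29 = 49·14 + 70·5 + 55·6 = 8
h_30 = 49·8 + 70·14 + 55·5 = 95
h_31 = 49·95 + 70·8 + 55·14 = 68
h_32 = 49·68 + 70·95 + 55·8 = 43
h_33 = 49·43 + 70·68 + 55·95 = 64
h_34 = 49·64 + 70·43 + 55·68 = 89
h_35 = 49·89 + 70·64 + 55·43 = 51
h_36 = 49·51 + 70·89 + 55·64 = 27
h_37 = 49·27 + 70·51 + 55·89 = 88
h_38 = 49·88 + 70·27 + 55·51 = 83
h_39 = 49·83 + 70·88 + 55·27 = 72
h_40 = 49·72 + 70·83 + 55·88 = 16
h_41 = 49·16 + 70·72 + 55·83 = 10
h_42 = 49·10 + 70·16 + 55·72 = 41
h_43 = 49·41 + 70·10 + 55·16 = 0
h_44 = 49·0 + 70·41 + 55·10 = 25
h_45 = 49·25 + 70·0 + 55·41 = 85
h_46 = 49·85 + 70·25 + 55·0 = 95
h_47 = 49·95 + 70·85 + 55·25 = 49
h_48 = 49·49 + 70·95 + 55·85 = 49
h_49 = 49·49 + 70·49 + 55·95 = 95
h_50 = 49·95 + 70·49 + 55·49 = 13
h_51 = 49·13 + 70·95 + 55·49 = 88
h_52 = 49·88 + 70·13 + 55·95 = 68
h_53 = 49·68 + 70·88 + 55·13 = 22
h_54 = 49·22 + 70·68 + 55·88 = 8
h_55 = 49·8 + 70·22 + 55·68 = 46
h_56 = 49·46 + 70·8 + 55·22 = 47
h_57 = 49·47 + 70·46 + 55·8 = 46
h_58 = 49·46 + 70·47 + 55·46 = 23

23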